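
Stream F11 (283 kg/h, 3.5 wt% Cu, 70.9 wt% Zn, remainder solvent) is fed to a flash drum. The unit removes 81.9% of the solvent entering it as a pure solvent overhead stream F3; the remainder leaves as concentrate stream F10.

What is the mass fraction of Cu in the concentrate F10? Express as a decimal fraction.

0.044

Cu is not removed: 283×0.035 = 9.905 kg/h of Cu enters F10.
solvent entering = 283×0.256 = 72.448 kg/h; overhead removed = 0.819×72.448 = 59.335 kg/h.
Concentrate = 283 − 59.335 = 223.67 kg/h.
Mass fraction = 9.905/223.67 = 0.044.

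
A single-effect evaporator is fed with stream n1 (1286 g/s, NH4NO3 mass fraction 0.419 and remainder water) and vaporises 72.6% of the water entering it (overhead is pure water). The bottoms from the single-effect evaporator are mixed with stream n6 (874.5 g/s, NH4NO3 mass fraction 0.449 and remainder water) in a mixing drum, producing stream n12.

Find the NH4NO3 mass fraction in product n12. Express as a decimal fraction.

0.576

Vapour removed = 0.726×0.581×1286 = 542.44 g/s; concentrate = 743.56 g/s.
NH4NO3 reaching the mixer = 538.83 (from concentrate) + 874.5×0.449 = 931.48 g/s.
Product flow = 743.56 + 874.5 = 1618.1 g/s; NH4NO3 fraction = 0.576.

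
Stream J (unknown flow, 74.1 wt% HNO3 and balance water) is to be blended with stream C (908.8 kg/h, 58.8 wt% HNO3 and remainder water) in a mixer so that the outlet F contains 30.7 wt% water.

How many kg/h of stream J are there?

1988 kg/h

Let J be the unknown flow. Total out = 908.8 + J.
water balance: 374.43 + 0.259·J = 0.307·(908.8 + J)
(0.259 − 0.307)·J = 0.307×908.8 − 374.43 = -95.424
J = -95.424 / -0.048 = 1988 kg/h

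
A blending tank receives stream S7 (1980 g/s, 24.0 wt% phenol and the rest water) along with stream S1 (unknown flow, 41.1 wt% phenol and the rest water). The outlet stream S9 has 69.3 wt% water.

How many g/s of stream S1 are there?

1276 g/s

Let S1 be the unknown flow. Total out = 1980 + S1.
water balance: 1504.8 + 0.589·S1 = 0.693·(1980 + S1)
(0.589 − 0.693)·S1 = 0.693×1980 − 1504.8 = -132.66
S1 = -132.66 / -0.104 = 1275.6 g/s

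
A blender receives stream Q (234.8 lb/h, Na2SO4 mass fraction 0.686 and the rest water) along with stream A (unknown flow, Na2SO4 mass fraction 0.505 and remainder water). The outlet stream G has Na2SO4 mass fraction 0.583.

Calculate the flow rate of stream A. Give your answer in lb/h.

Let A be the unknown flow. Total out = 234.8 + A.
Na2SO4 balance: 161.07 + 0.505·A = 0.583·(234.8 + A)
(0.505 − 0.583)·A = 0.583×234.8 − 161.07 = -24.184
A = -24.184 / -0.078 = 310.06 lb/h

310.1 lb/h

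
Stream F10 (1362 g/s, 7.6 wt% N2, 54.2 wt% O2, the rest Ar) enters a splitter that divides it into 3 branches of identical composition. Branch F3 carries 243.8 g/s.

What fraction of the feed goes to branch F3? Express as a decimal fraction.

0.179

Fraction to F3 = 243.8/1362 = 0.1790.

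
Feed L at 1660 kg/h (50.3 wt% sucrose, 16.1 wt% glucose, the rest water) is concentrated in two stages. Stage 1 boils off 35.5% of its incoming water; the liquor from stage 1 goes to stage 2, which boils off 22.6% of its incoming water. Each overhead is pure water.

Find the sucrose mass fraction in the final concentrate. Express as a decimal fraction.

0.6048

water in feed = 1660×0.336 = 557.76 kg/h.
After stage 1: water left = (1−0.355)×557.76 = 359.76; stream total = 1462 kg/h.
After stage 2: water left = (1−0.226)×359.76 = 278.45; final concentrate = 1380.7 kg/h.
sucrose fraction = 834.98/1380.7 = 0.6048.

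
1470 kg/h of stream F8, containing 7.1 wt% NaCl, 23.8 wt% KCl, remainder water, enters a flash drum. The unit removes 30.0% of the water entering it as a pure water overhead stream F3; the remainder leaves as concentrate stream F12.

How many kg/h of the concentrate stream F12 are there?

1165 kg/h

water entering = 1470×0.691 = 1015.8 kg/h; overhead removed = 0.300×1015.8 = 304.73 kg/h.
Concentrate = 1470 − 304.73 = 1165.3 kg/h.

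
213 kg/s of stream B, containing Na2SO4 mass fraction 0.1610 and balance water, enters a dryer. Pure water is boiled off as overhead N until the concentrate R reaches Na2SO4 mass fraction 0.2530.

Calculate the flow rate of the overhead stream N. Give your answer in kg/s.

Na2SO4 is conserved: 213×0.161 = 34.293 kg/s all reports to the concentrate.
Concentrate = 34.293/(target fraction) = 135.55 kg/s.
Overhead = 213 − 135.55 = 77.455 kg/s.

77.45 kg/s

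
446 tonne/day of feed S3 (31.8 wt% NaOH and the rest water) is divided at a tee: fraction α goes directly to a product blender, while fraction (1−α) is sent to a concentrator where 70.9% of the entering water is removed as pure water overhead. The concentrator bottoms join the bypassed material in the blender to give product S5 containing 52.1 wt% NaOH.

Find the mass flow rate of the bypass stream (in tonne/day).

All 446×0.318 = 141.83 tonne/day of NaOH reaches S5, so S5 = 141.83/0.521 = 272.22 tonne/day and vapour = 173.78 tonne/day.
The evaporator receives (1−α)·446 of feed at 0.682 water and removes 0.709 of that water:
0.709×0.682×(1−α)×446 = 173.78
(1−α) = 173.78/215.66 = 0.8058;  α = 0.1942.
Bypass flow = 0.1942×446 = 86.613 tonne/day.

86.61 tonne/day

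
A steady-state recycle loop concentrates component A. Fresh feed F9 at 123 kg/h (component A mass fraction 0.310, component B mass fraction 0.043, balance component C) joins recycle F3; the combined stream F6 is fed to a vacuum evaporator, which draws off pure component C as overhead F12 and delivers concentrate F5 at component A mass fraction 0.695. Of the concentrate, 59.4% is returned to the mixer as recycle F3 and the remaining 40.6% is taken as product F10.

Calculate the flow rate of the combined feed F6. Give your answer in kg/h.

Overall component A balance (none leaves overhead): component A in fresh feed = component A in product, i.e. 123×0.310 = (1−0.594)·F5·0.695.
F5 = 38.13/(0.695×0.406) = 135.13 kg/h.
Recycle F3 = 0.594×135.13 = 80.268 kg/h.
Combined feed F6 = 123 + 80.268 = 203.27 kg/h.

203.3 kg/h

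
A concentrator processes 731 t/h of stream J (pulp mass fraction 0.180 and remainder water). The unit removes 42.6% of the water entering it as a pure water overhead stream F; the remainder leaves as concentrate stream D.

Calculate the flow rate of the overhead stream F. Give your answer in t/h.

water entering = 731×0.820 = 599.42 t/h; overhead removed = 0.426×599.42 = 255.35 t/h.

255.4 t/h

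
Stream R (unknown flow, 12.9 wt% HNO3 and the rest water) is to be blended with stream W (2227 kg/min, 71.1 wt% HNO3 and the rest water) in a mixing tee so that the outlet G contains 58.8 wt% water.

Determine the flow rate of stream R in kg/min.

Let R be the unknown flow. Total out = 2227 + R.
water balance: 643.6 + 0.871·R = 0.588·(2227 + R)
(0.871 − 0.588)·R = 0.588×2227 − 643.6 = 665.87
R = 665.87 / 0.283 = 2352.9 kg/min

2353 kg/min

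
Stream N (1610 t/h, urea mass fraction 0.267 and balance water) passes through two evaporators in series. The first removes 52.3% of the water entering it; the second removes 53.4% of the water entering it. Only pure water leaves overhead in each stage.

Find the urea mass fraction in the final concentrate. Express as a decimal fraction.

water in feed = 1610×0.733 = 1180.1 t/h.
After stage 1: water left = (1−0.523)×1180.1 = 562.92; stream total = 992.79 t/h.
After stage 2: water left = (1−0.534)×562.92 = 262.32; final concentrate = 692.19 t/h.
urea fraction = 429.87/692.19 = 0.621.

0.621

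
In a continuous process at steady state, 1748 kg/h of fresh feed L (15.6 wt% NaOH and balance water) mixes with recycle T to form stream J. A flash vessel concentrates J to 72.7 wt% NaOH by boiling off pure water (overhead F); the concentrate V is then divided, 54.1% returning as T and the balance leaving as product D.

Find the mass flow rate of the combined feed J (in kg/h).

2190 kg/h

Overall NaOH balance (none leaves overhead): NaOH in fresh feed = NaOH in product, i.e. 1748×0.156 = (1−0.541)·V·0.727.
V = 272.69/(0.727×0.459) = 817.18 kg/h.
Recycle T = 0.541×817.18 = 442.1 kg/h.
Combined feed J = 1748 + 442.1 = 2190.1 kg/h.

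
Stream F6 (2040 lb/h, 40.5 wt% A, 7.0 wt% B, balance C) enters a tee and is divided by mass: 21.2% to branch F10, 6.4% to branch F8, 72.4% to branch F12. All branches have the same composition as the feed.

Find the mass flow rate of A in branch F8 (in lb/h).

Branch F8 total = 0.064×2040 = 130.56 lb/h.
A in F8 = 0.405×130.56 = 52.877 lb/h.

52.88 lb/h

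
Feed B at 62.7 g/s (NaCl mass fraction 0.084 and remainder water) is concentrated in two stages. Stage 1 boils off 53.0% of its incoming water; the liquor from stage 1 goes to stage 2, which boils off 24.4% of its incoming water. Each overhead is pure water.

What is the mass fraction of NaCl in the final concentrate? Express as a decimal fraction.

water in feed = 62.7×0.916 = 57.433 g/s.
After stage 1: water left = (1−0.530)×57.433 = 26.994; stream total = 32.26 g/s.
After stage 2: water left = (1−0.244)×26.994 = 20.407; final concentrate = 25.674 g/s.
NaCl fraction = 5.2668/25.674 = 0.205.

0.205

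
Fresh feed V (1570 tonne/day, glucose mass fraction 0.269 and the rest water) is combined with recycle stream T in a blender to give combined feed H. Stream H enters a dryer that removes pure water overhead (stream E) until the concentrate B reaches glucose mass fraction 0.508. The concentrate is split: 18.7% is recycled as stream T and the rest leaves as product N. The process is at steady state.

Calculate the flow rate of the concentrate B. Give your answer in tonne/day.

Overall glucose balance (none leaves overhead): glucose in fresh feed = glucose in product, i.e. 1570×0.269 = (1−0.187)·B·0.508.
B = 422.33/(0.508×0.813) = 1022.6 tonne/day.

1023 tonne/day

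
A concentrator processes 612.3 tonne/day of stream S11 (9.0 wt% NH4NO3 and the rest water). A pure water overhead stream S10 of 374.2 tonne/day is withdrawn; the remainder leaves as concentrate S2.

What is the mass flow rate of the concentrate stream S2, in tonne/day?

Concentrate = 612.3 − 374.2 = 238.1 tonne/day.

238.1 tonne/day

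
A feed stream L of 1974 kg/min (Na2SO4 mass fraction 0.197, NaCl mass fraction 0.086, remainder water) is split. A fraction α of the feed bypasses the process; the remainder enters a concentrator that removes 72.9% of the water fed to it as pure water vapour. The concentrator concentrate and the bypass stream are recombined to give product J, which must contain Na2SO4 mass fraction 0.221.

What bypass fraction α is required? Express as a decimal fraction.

0.792

All 1974×0.197 = 388.88 kg/min of Na2SO4 reaches J, so J = 388.88/0.221 = 1759.6 kg/min and vapour = 214.37 kg/min.
The evaporator receives (1−α)·1974 of feed at 0.717 water and removes 0.729 of that water:
0.729×0.717×(1−α)×1974 = 214.37
(1−α) = 214.37/1031.8 = 0.2078;  α = 0.7922.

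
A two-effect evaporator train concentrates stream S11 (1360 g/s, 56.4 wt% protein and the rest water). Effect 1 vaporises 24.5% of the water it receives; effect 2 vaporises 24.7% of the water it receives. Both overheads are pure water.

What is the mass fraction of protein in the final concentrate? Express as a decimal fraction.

0.6947

water in feed = 1360×0.436 = 592.96 g/s.
After stage 1: water left = (1−0.245)×592.96 = 447.68; stream total = 1214.7 g/s.
After stage 2: water left = (1−0.247)×447.68 = 337.11; final concentrate = 1104.1 g/s.
protein fraction = 767.04/1104.1 = 0.6947.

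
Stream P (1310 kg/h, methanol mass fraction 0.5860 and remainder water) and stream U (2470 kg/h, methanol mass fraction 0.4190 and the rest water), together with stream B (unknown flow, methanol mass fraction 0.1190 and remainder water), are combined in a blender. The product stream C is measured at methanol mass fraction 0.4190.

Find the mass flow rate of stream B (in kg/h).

729.2 kg/h

Let B be the unknown flow. Total out = 3780 + B.
methanol balance: 1802.6 + 0.119·B = 0.419·(3780 + B)
(0.119 − 0.419)·B = 0.419×3780 − 1802.6 = -218.77
B = -218.77 / -0.300 = 729.23 kg/h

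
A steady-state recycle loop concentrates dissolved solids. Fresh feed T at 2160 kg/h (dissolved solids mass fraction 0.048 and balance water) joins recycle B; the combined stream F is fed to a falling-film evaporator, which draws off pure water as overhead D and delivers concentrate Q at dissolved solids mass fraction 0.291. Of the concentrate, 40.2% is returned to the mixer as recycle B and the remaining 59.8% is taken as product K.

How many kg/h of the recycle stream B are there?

239.5 kg/h

Overall dissolved solids balance (none leaves overhead): dissolved solids in fresh feed = dissolved solids in product, i.e. 2160×0.048 = (1−0.402)·Q·0.291.
Q = 103.68/(0.291×0.598) = 595.8 kg/h.
Recycle B = 0.402×595.8 = 239.51 kg/h.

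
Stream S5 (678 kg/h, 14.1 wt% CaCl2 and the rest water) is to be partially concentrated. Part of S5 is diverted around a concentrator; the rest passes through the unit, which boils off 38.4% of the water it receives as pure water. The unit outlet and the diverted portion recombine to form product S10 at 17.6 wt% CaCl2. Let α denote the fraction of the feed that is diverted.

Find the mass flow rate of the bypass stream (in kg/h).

269.2 kg/h

All 678×0.141 = 95.598 kg/h of CaCl2 reaches S10, so S10 = 95.598/0.176 = 543.17 kg/h and vapour = 134.83 kg/h.
The evaporator receives (1−α)·678 of feed at 0.859 water and removes 0.384 of that water:
0.384×0.859×(1−α)×678 = 134.83
(1−α) = 134.83/223.64 = 0.6029;  α = 0.3971.
Bypass flow = 0.3971×678 = 269.25 kg/h.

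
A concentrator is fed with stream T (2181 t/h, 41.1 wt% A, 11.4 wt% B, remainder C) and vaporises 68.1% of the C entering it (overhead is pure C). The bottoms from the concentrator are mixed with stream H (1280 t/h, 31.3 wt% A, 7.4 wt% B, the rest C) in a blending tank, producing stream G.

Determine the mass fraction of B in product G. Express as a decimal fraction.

Vapour removed = 0.681×0.475×2181 = 705.5 t/h; concentrate = 1475.5 t/h.
B reaching the mixer = 248.63 (from concentrate) + 1280×0.074 = 343.35 t/h.
Product flow = 1475.5 + 1280 = 2755.5 t/h; B fraction = 0.125.

0.125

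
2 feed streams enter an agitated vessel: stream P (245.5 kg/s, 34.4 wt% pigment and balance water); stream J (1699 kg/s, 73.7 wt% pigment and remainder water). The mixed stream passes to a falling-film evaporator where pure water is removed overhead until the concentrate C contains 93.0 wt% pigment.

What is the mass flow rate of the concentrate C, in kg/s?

pigment entering = 245.5×0.344 + 1699×0.737 = 1336.6 kg/s.
All pigment reports to C, so C = 1336.6/0.930 = 1437.2 kg/s.

1437 kg/s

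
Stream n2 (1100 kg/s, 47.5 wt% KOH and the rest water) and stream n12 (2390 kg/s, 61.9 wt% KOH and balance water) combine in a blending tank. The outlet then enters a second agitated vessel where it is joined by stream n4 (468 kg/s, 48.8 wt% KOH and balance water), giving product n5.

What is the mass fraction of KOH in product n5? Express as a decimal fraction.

0.563

Overall, product flow = 3958 kg/s.
KOH in = 1100×0.475 + 2390×0.619 + 468×0.488 = 2230.3 kg/s.
KOH fraction in n5 = 0.563.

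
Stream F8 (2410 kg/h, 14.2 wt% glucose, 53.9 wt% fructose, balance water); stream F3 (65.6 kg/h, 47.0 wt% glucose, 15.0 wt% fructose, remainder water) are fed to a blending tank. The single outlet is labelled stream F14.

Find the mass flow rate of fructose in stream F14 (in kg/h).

fructose out = fructose in = 2410×0.539 + 65.6×0.150 = 1308.8 kg/h.

1309 kg/h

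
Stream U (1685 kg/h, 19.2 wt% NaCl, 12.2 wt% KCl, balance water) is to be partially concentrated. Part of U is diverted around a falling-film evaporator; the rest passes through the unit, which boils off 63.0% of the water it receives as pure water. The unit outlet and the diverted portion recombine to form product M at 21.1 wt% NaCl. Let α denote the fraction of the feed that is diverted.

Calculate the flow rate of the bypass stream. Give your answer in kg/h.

1334 kg/h

All 1685×0.192 = 323.52 kg/h of NaCl reaches M, so M = 323.52/0.211 = 1533.3 kg/h and vapour = 151.73 kg/h.
The evaporator receives (1−α)·1685 of feed at 0.686 water and removes 0.630 of that water:
0.630×0.686×(1−α)×1685 = 151.73
(1−α) = 151.73/728.22 = 0.2084;  α = 0.7916.
Bypass flow = 0.7916×1685 = 1333.9 kg/h.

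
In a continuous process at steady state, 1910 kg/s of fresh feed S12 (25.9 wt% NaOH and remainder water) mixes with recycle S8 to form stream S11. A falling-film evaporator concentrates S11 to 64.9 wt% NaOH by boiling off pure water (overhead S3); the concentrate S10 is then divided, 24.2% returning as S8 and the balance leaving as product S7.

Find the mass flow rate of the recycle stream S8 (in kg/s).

Overall NaOH balance (none leaves overhead): NaOH in fresh feed = NaOH in product, i.e. 1910×0.259 = (1−0.242)·S10·0.649.
S10 = 494.69/(0.649×0.758) = 1005.6 kg/s.
Recycle S8 = 0.242×1005.6 = 243.35 kg/s.

243.4 kg/s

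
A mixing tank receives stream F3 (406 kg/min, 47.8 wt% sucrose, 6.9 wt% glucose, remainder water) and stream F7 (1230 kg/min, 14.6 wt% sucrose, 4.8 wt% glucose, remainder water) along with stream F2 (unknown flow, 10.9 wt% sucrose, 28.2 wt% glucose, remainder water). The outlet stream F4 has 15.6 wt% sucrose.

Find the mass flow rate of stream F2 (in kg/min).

Let F2 be the unknown flow. Total out = 1636 + F2.
sucrose balance: 373.65 + 0.109·F2 = 0.156·(1636 + F2)
(0.109 − 0.156)·F2 = 0.156×1636 − 373.65 = -118.43
F2 = -118.43 / -0.047 = 2519.8 kg/min

2520 kg/min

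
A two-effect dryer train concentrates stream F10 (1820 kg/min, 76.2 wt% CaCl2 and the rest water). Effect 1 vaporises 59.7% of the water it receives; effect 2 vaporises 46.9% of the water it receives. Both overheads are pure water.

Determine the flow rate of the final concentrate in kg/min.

1480 kg/min

water in feed = 1820×0.238 = 433.16 kg/min.
After stage 1: water left = (1−0.597)×433.16 = 174.56; stream total = 1561.4 kg/min.
After stage 2: water left = (1−0.469)×174.56 = 92.693; final concentrate = 1479.5 kg/min.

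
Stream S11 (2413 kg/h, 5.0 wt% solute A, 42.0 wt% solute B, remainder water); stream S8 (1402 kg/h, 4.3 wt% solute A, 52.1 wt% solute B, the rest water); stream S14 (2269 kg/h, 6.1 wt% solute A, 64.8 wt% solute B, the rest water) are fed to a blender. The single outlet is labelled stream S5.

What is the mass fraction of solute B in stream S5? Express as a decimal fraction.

Total flow out = 2413 + 1402 + 2269 = 6084 kg/h.
solute B in = 2413×0.420 + 1402×0.521 + 2269×0.648 = 3214.2 kg/h.
solute B mass fraction in S5 = 3214.2/6084 = 0.528.

0.528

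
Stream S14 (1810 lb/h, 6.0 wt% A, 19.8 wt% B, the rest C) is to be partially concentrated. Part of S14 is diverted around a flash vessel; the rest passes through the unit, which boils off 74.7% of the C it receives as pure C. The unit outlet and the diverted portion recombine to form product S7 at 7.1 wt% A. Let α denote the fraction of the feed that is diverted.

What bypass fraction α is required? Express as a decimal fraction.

0.720

All 1810×0.060 = 108.6 lb/h of A reaches S7, so S7 = 108.6/0.071 = 1529.6 lb/h and vapour = 280.42 lb/h.
The evaporator receives (1−α)·1810 of feed at 0.742 C and removes 0.747 of that C:
0.747×0.742×(1−α)×1810 = 280.42
(1−α) = 280.42/1003.2 = 0.2795;  α = 0.7205.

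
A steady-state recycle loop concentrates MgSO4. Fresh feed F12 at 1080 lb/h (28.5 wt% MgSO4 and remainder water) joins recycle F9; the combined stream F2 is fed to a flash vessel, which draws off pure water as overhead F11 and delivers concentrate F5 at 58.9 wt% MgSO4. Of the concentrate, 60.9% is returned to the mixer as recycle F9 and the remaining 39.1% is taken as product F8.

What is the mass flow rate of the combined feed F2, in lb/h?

Overall MgSO4 balance (none leaves overhead): MgSO4 in fresh feed = MgSO4 in product, i.e. 1080×0.285 = (1−0.609)·F5·0.589.
F5 = 307.8/(0.589×0.391) = 1336.5 lb/h.
Recycle F9 = 0.609×1336.5 = 813.94 lb/h.
Combined feed F2 = 1080 + 813.94 = 1893.9 lb/h.

1894 lb/h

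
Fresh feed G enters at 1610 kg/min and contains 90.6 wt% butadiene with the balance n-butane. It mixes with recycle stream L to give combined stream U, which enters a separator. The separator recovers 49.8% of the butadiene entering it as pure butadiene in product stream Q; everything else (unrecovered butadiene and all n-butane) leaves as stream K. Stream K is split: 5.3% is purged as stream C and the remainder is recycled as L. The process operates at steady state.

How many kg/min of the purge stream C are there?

n-butane enters only via G and leaves only via the purge: 1610×0.094 = 0.053×(n-butane in K), and the separator passes all n-butane, so n-butane in U = n-butane in K = 2855.5 kg/min.
butadiene in U: m_A = 1610×0.906 + (1−0.053)·(1−0.498)·m_A, so m_A = 1458.7/0.5246 = 2780.5 kg/min.
K = (1−0.498)×2780.5 + 2855.5 = 4251.3 kg/min.
Purge C = 0.053×4251.3 = 225.32 kg/min.

225.3 kg/min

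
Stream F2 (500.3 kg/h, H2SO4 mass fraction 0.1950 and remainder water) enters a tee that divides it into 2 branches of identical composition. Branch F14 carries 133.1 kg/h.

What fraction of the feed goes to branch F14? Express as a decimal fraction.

Fraction to F14 = 133.1/500.3 = 0.2660.

0.266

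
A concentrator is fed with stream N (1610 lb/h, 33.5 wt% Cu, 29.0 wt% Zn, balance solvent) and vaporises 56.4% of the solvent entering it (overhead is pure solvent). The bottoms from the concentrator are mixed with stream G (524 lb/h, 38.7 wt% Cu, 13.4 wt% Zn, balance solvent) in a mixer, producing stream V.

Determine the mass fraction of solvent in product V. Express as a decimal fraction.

Vapour removed = 0.564×0.375×1610 = 340.51 lb/h; concentrate = 1269.5 lb/h.
solvent reaching the mixer = 263.24 (from concentrate) + 524×0.479 = 514.23 lb/h.
Product flow = 1269.5 + 524 = 1793.5 lb/h; solvent fraction = 0.287.

0.287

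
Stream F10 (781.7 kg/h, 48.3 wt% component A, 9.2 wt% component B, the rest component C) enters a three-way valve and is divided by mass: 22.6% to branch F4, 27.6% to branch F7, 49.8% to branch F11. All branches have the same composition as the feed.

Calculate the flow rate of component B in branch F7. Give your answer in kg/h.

19.85 kg/h

Branch F7 total = 0.276×781.7 = 215.75 kg/h.
component B in F7 = 0.092×215.75 = 19.849 kg/h.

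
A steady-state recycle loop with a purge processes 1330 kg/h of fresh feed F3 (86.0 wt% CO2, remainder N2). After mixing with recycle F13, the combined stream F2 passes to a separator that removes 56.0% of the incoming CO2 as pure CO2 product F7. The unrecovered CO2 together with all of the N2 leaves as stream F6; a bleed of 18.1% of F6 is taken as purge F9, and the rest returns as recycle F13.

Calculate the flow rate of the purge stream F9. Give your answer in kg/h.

N2 enters only via F3 and leaves only via the purge: 1330×0.140 = 0.181×(N2 in F6), and the separator passes all N2, so N2 in F2 = N2 in F6 = 1028.7 kg/h.
CO2 in F2: m_A = 1330×0.860 + (1−0.181)·(1−0.560)·m_A, so m_A = 1143.8/0.6396 = 1788.2 kg/h.
F6 = (1−0.560)×1788.2 + 1028.7 = 1815.5 kg/h.
Purge F9 = 0.181×1815.5 = 328.61 kg/h.

328.6 kg/h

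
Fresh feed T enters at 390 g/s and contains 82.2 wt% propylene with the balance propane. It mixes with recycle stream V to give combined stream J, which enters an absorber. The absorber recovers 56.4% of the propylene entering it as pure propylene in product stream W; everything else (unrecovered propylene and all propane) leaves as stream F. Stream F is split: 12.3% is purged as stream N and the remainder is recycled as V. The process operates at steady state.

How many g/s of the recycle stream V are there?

propane enters only via T and leaves only via the purge: 390×0.178 = 0.123×(propane in F), and the absorber passes all propane, so propane in J = propane in F = 564.39 g/s.
propylene in J: m_A = 390×0.822 + (1−0.123)·(1−0.564)·m_A, so m_A = 320.58/0.6176 = 519.05 g/s.
F = (1−0.564)×519.05 + 564.39 = 790.7 g/s.
Recycle V = (1−0.123)×790.7 = 693.44 g/s.

693.4 g/s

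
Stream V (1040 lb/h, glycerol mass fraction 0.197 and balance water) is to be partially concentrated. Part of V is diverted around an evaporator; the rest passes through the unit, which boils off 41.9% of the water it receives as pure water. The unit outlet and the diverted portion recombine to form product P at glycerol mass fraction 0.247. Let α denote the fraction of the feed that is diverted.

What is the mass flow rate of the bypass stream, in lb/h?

414.3 lb/h

All 1040×0.197 = 204.88 lb/h of glycerol reaches P, so P = 204.88/0.247 = 829.47 lb/h and vapour = 210.53 lb/h.
The evaporator receives (1−α)·1040 of feed at 0.803 water and removes 0.419 of that water:
0.419×0.803×(1−α)×1040 = 210.53
(1−α) = 210.53/349.92 = 0.6016;  α = 0.3984.
Bypass flow = 0.3984×1040 = 414.28 lb/h.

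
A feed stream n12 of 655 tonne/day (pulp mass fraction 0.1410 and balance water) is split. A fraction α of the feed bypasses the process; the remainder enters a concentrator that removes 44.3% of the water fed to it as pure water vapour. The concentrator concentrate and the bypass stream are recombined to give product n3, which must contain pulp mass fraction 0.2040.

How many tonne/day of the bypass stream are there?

123.4 tonne/day

All 655×0.141 = 92.355 tonne/day of pulp reaches n3, so n3 = 92.355/0.204 = 452.72 tonne/day and vapour = 202.28 tonne/day.
The evaporator receives (1−α)·655 of feed at 0.859 water and removes 0.443 of that water:
0.443×0.859×(1−α)×655 = 202.28
(1−α) = 202.28/249.25 = 0.8115;  α = 0.1885.
Bypass flow = 0.1885×655 = 123.44 tonne/day.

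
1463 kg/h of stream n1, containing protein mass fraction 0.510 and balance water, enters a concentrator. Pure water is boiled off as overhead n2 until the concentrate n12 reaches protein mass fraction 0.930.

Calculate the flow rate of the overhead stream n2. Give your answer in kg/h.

protein is conserved: 1463×0.510 = 746.13 kg/h all reports to the concentrate.
Concentrate = 746.13/(target fraction) = 802.29 kg/h.
Overhead = 1463 − 802.29 = 660.71 kg/h.

660.7 kg/h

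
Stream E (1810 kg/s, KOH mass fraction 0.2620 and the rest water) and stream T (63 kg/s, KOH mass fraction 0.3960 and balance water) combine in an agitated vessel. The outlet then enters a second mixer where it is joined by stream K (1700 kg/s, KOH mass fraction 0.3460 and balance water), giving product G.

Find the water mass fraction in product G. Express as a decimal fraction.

Overall, product flow = 3573 kg/s.
water in = 1810×0.738 + 63×0.604 + 1700×0.654 = 2485.6 kg/s.
water fraction in G = 0.6957.

0.6957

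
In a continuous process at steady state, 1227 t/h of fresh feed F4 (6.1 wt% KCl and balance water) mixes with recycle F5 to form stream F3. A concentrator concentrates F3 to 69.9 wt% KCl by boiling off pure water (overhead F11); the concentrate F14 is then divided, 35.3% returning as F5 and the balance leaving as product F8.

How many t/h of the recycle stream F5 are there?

Overall KCl balance (none leaves overhead): KCl in fresh feed = KCl in product, i.e. 1227×0.061 = (1−0.353)·F14·0.699.
F14 = 74.847/(0.699×0.647) = 165.5 t/h.
Recycle F5 = 0.353×165.5 = 58.421 t/h.

58.42 t/h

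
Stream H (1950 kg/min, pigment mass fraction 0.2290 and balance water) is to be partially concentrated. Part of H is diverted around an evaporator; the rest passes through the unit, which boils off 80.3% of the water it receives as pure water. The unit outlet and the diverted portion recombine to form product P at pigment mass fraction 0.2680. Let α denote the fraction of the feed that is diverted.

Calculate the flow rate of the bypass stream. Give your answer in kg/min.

All 1950×0.229 = 446.55 kg/min of pigment reaches P, so P = 446.55/0.268 = 1666.2 kg/min and vapour = 283.77 kg/min.
The evaporator receives (1−α)·1950 of feed at 0.771 water and removes 0.803 of that water:
0.803×0.771×(1−α)×1950 = 283.77
(1−α) = 283.77/1207.3 = 0.2350;  α = 0.7650.
Bypass flow = 0.7650×1950 = 1491.7 kg/min.

1492 kg/min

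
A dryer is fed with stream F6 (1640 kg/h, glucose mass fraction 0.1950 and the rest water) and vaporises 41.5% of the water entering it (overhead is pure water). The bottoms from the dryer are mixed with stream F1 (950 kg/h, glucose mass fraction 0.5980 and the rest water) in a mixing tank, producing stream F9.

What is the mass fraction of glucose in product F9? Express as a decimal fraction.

Vapour removed = 0.415×0.805×1640 = 547.88 kg/h; concentrate = 1092.1 kg/h.
glucose reaching the mixer = 319.8 (from concentrate) + 950×0.598 = 887.9 kg/h.
Product flow = 1092.1 + 950 = 2042.1 kg/h; glucose fraction = 0.4348.

0.4348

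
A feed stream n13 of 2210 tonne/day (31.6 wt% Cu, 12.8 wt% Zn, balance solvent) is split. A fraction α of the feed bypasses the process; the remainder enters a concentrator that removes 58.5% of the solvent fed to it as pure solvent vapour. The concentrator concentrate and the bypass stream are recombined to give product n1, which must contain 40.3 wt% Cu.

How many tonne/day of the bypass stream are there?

All 2210×0.316 = 698.36 tonne/day of Cu reaches n1, so n1 = 698.36/0.403 = 1732.9 tonne/day and vapour = 477.1 tonne/day.
The evaporator receives (1−α)·2210 of feed at 0.556 solvent and removes 0.585 of that solvent:
0.585×0.556×(1−α)×2210 = 477.1
(1−α) = 477.1/718.82 = 0.6637;  α = 0.3363.
Bypass flow = 0.3363×2210 = 743.18 tonne/day.

743.2 tonne/day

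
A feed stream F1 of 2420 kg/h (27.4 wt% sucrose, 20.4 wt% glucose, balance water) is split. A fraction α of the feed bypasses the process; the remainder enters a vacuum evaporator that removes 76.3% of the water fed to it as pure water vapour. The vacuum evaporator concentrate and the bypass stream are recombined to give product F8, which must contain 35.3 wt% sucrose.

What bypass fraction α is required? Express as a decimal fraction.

0.438

All 2420×0.274 = 663.08 kg/h of sucrose reaches F8, so F8 = 663.08/0.353 = 1878.4 kg/h and vapour = 541.59 kg/h.
The evaporator receives (1−α)·2420 of feed at 0.522 water and removes 0.763 of that water:
0.763×0.522×(1−α)×2420 = 541.59
(1−α) = 541.59/963.85 = 0.5619;  α = 0.4381.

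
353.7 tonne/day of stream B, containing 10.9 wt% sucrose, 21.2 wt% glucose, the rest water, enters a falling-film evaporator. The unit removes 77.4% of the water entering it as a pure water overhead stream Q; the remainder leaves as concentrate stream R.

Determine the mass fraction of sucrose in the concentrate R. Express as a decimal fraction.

sucrose is not removed: 353.7×0.109 = 38.553 tonne/day of sucrose enters R.
water entering = 353.7×0.679 = 240.16 tonne/day; overhead removed = 0.774×240.16 = 185.89 tonne/day.
Concentrate = 353.7 − 185.89 = 167.81 tonne/day.
Mass fraction = 38.553/167.81 = 0.230.

0.230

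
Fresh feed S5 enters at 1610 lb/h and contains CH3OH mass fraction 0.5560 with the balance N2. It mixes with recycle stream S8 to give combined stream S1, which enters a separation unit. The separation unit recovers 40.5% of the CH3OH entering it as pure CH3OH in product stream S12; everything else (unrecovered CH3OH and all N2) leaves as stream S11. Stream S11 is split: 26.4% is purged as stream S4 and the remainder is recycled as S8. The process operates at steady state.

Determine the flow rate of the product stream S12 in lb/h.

645 lb/h

CH3OH in S1: m_A = 1610×0.556 + (1−0.264)·(1−0.405)·m_A, so m_A = 895.16/0.5621 = 1592.6 lb/h.
Product S12 = 0.405×1592.6 = 645 lb/h.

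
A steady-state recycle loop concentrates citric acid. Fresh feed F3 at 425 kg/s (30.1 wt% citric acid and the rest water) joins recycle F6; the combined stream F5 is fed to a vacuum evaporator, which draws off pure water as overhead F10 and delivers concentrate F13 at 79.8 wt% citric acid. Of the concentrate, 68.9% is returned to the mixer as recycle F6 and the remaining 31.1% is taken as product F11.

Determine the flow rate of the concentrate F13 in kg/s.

Overall citric acid balance (none leaves overhead): citric acid in fresh feed = citric acid in product, i.e. 425×0.301 = (1−0.689)·F13·0.798.
F13 = 127.92/(0.798×0.311) = 515.46 kg/s.

515.5 kg/s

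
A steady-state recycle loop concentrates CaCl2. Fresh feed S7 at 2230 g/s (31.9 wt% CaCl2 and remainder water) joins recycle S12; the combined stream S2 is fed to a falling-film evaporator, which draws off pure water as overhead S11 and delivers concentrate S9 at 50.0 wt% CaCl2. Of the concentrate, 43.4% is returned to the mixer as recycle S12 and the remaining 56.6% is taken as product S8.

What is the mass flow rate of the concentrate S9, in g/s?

2514 g/s

Overall CaCl2 balance (none leaves overhead): CaCl2 in fresh feed = CaCl2 in product, i.e. 2230×0.319 = (1−0.434)·S9·0.500.
S9 = 711.37/(0.500×0.566) = 2513.7 g/s.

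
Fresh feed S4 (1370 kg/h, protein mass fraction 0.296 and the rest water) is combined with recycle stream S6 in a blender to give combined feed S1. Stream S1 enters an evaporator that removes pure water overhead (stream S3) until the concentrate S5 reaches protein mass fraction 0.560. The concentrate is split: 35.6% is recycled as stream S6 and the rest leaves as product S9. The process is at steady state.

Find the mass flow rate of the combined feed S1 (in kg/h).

Overall protein balance (none leaves overhead): protein in fresh feed = protein in product, i.e. 1370×0.296 = (1−0.356)·S5·0.560.
S5 = 405.52/(0.560×0.644) = 1124.4 kg/h.
Recycle S6 = 0.356×1124.4 = 400.3 kg/h.
Combined feed S1 = 1370 + 400.3 = 1770.3 kg/h.

1770 kg/h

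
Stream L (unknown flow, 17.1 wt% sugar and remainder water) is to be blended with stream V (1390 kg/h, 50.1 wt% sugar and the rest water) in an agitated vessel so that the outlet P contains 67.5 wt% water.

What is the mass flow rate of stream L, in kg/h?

1589 kg/h

Let L be the unknown flow. Total out = 1390 + L.
water balance: 693.61 + 0.829·L = 0.675·(1390 + L)
(0.829 − 0.675)·L = 0.675×1390 − 693.61 = 244.64
L = 244.64 / 0.154 = 1588.6 kg/h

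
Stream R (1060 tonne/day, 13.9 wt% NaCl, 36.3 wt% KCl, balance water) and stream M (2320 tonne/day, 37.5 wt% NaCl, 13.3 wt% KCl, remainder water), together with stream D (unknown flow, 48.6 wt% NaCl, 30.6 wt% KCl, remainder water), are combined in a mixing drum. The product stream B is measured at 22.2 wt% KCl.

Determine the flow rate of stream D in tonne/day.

Let D be the unknown flow. Total out = 3380 + D.
KCl balance: 693.34 + 0.306·D = 0.222·(3380 + D)
(0.306 − 0.222)·D = 0.222×3380 − 693.34 = 57.02
D = 57.02 / 0.084 = 678.81 tonne/day

678.8 tonne/day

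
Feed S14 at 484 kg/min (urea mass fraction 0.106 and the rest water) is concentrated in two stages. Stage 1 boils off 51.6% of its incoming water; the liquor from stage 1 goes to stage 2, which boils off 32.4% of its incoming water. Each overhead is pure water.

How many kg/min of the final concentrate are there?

water in feed = 484×0.894 = 432.7 kg/min.
After stage 1: water left = (1−0.516)×432.7 = 209.42; stream total = 260.73 kg/min.
After stage 2: water left = (1−0.324)×209.42 = 141.57; final concentrate = 192.88 kg/min.

192.9 kg/min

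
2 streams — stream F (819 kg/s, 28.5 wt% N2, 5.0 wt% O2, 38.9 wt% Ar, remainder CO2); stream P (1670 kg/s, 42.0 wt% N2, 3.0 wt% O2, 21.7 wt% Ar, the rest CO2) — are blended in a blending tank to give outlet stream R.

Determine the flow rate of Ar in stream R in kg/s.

Ar out = Ar in = 819×0.389 + 1670×0.217 = 680.98 kg/s.

681 kg/s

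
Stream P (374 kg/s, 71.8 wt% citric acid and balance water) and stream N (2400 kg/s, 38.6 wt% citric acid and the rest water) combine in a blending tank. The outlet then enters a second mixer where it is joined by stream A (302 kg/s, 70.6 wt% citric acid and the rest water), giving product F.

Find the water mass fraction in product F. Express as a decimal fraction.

0.5422

Overall, product flow = 3076 kg/s.
water in = 374×0.282 + 2400×0.614 + 302×0.294 = 1667.9 kg/s.
water fraction in F = 0.5422.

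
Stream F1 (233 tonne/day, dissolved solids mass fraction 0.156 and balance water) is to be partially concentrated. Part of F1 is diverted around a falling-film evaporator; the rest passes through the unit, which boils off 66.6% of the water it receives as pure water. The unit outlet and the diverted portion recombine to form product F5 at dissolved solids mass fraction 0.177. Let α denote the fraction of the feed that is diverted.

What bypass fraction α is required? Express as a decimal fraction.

All 233×0.156 = 36.348 tonne/day of dissolved solids reaches F5, so F5 = 36.348/0.177 = 205.36 tonne/day and vapour = 27.644 tonne/day.
The evaporator receives (1−α)·233 of feed at 0.844 water and removes 0.666 of that water:
0.666×0.844×(1−α)×233 = 27.644
(1−α) = 27.644/130.97 = 0.2111;  α = 0.7889.

0.789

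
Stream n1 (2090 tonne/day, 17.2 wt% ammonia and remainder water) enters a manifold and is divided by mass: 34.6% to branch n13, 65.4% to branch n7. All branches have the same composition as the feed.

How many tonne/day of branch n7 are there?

1367 tonne/day

Branch n7 flow = 0.654×2090 = 1366.9 tonne/day.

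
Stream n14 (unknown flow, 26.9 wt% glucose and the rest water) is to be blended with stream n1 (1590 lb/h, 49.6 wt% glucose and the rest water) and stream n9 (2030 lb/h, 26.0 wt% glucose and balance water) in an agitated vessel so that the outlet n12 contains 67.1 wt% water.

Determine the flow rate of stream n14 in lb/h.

2091 lb/h

Let n14 be the unknown flow. Total out = 3620 + n14.
water balance: 2303.6 + 0.731·n14 = 0.671·(3620 + n14)
(0.731 − 0.671)·n14 = 0.671×3620 − 2303.6 = 125.46
n14 = 125.46 / 0.060 = 2091 lb/h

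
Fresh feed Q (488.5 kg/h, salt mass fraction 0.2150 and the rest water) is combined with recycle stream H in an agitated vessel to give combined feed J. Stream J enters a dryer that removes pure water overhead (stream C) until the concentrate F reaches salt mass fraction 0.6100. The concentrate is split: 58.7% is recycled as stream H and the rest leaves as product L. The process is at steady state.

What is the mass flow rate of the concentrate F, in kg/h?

416.9 kg/h

Overall salt balance (none leaves overhead): salt in fresh feed = salt in product, i.e. 488.5×0.215 = (1−0.587)·F·0.610.
F = 105.03/(0.610×0.413) = 416.89 kg/h.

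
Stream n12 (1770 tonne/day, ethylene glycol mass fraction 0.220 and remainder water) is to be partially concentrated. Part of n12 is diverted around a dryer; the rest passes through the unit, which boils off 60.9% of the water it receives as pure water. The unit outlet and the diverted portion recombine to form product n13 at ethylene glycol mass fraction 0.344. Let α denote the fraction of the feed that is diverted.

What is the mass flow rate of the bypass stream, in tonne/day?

426.8 tonne/day

All 1770×0.220 = 389.4 tonne/day of ethylene glycol reaches n13, so n13 = 389.4/0.344 = 1132 tonne/day and vapour = 638.02 tonne/day.
The evaporator receives (1−α)·1770 of feed at 0.780 water and removes 0.609 of that water:
0.609×0.780×(1−α)×1770 = 638.02
(1−α) = 638.02/840.79 = 0.7588;  α = 0.2412.
Bypass flow = 0.2412×1770 = 426.85 tonne/day.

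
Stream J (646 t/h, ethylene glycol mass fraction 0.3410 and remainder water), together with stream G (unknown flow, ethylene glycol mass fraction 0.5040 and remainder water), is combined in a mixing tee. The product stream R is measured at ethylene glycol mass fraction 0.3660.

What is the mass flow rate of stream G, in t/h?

Let G be the unknown flow. Total out = 646 + G.
ethylene glycol balance: 220.29 + 0.504·G = 0.366·(646 + G)
(0.504 − 0.366)·G = 0.366×646 − 220.29 = 16.15
G = 16.15 / 0.138 = 117.03 t/h

117 t/h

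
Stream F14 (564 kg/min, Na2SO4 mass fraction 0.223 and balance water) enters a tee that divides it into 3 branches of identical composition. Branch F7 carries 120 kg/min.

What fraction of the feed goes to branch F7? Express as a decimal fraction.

0.213

Fraction to F7 = 120/564 = 0.2128.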